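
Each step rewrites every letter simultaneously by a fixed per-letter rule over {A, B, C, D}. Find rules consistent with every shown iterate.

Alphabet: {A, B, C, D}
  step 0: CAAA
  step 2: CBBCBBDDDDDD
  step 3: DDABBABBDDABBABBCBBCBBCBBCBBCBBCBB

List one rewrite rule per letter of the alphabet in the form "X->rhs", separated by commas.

  step 2 ⇒ step 3: CBBCBBDDDDDD ⇒ DD·ABB·ABB·DD·ABB·ABB·CBB·CBB·CBB·CBB·CBB·CBB
    B ↦ ABB
    C ↦ DD
    D ↦ CBB
    A ↦ C  (constrained at step 0)

A->C, B->ABB, C->DD, D->CBB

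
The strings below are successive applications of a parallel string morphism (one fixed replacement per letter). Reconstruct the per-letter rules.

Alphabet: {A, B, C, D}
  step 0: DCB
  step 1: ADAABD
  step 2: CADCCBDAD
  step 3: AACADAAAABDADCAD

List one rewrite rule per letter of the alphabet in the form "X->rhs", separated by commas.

A->C, B->BD, C->AA, D->AD

  step 2 ⇒ step 3: CADCCBDAD ⇒ AA·C·AD·AA·AA·BD·AD·C·AD
    A ↦ C
    B ↦ BD
    C ↦ AA
    D ↦ AD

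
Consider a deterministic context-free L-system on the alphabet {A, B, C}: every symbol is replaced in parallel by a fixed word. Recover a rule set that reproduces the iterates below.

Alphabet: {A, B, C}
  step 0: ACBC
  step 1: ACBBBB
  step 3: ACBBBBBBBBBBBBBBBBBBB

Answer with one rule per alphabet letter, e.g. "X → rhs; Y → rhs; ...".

A->AC, B->BB, C->B

  step 0 ⇒ step 1: ACBC ⇒ AC·B·BB·B
    A ↦ AC
    B ↦ BB
    C ↦ B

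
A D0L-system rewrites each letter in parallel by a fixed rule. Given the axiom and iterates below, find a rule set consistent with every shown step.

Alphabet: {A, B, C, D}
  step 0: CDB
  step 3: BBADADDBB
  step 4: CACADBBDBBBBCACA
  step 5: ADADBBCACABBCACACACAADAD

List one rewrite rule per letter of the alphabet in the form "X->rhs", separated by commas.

A->D, B->CA, C->A, D->BB

  step 4 ⇒ step 5: CACADBBDBBBBCACA ⇒ A·D·A·D·BB·CA·CA·BB·CA·CA·CA·CA·A·D·A·D
    A ↦ D
    B ↦ CA
    C ↦ A
    D ↦ BB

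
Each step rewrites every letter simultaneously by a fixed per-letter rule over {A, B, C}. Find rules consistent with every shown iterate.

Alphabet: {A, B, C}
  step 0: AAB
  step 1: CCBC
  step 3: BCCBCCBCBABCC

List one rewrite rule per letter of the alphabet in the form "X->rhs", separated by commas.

  step 0 ⇒ step 1: AAB ⇒ C·C·BC
    A ↦ C
    B ↦ BC
    C ↦ BA  (constrained at step 1)

A->C, B->BC, C->BA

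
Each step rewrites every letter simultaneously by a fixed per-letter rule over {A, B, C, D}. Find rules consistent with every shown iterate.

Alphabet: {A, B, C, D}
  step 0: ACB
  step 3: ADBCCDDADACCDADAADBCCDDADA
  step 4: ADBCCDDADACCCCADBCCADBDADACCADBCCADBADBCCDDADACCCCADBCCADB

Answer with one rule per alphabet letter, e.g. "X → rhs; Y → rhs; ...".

  step 3 ⇒ step 4: ADBCCDDADACCDADAADBCCDDADA ⇒ ADB·CC·D·DA·DA·CC·CC·ADB·CC·ADB·DA·DA·CC·ADB·CC·ADB·ADB·CC·D·DA·DA·CC·CC·ADB·CC·ADB
    A ↦ ADB
    B ↦ D
    C ↦ DA
    D ↦ CC

A->ADB, B->D, C->DA, D->CC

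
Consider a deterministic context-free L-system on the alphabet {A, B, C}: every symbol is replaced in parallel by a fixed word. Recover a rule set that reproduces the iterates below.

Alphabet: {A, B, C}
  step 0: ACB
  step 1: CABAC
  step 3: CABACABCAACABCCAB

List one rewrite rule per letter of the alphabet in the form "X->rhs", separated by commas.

  step 0 ⇒ step 1: ACB ⇒ CAB·A·C
    A ↦ CAB
    B ↦ C
    C ↦ A

A->CAB, B->C, C->A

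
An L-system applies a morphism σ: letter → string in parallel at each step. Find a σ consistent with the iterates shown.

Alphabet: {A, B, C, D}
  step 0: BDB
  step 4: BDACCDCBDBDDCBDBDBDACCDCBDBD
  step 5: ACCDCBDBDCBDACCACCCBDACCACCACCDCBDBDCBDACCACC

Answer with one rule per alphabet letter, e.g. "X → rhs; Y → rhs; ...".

A->DC, B->AC, C->BD, D->C

  step 4 ⇒ step 5: BDACCDCBDBDDCBDBDBDACCDCBDBD ⇒ AC·C·DC·BD·BD·C·BD·AC·C·AC·C·C·BD·AC·C·AC·C·AC·C·DC·BD·BD·C·BD·AC·C·AC·C
    A ↦ DC
    B ↦ AC
    C ↦ BD
    D ↦ C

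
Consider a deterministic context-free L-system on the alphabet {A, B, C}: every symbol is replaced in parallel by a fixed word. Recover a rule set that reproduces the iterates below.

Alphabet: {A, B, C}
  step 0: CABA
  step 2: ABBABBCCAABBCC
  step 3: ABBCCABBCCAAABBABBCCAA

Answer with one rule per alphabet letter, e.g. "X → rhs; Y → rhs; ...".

  step 2 ⇒ step 3: ABBABBCCAABBCC ⇒ ABB·C·C·ABB·C·C·A·A·ABB·ABB·C·C·A·A
    A ↦ ABB
    B ↦ C
    C ↦ A

A->ABB, B->C, C->A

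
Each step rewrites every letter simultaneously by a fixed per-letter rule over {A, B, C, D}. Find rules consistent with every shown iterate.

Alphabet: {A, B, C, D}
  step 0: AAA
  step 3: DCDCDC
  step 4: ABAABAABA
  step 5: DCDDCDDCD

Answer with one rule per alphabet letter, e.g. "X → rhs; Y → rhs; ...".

A->D, B->C, C->A, D->AB

  step 4 ⇒ step 5: ABAABAABA ⇒ D·C·D·D·C·D·D·C·D
    A ↦ D
    B ↦ C
  step 3 ⇒ step 4: DCDCDC ⇒ AB·A·AB·A·AB·A
    C ↦ A
  step 3 ⇒ step 4: DCDCDC ⇒ AB·A·AB·A·AB·A
    D ↦ AB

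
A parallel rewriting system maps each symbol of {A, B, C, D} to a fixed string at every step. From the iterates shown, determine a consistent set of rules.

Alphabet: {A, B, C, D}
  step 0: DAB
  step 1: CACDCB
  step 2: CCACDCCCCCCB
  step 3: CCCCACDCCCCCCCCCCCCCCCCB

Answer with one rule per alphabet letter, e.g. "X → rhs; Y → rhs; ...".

  step 2 ⇒ step 3: CCACDCCCCCCB ⇒ CC·CC·ACD·CC·C·CC·CC·CC·CC·CC·CC·CB
    A ↦ ACD
    B ↦ CB
    C ↦ CC
    D ↦ C

A->ACD, B->CB, C->CC, D->C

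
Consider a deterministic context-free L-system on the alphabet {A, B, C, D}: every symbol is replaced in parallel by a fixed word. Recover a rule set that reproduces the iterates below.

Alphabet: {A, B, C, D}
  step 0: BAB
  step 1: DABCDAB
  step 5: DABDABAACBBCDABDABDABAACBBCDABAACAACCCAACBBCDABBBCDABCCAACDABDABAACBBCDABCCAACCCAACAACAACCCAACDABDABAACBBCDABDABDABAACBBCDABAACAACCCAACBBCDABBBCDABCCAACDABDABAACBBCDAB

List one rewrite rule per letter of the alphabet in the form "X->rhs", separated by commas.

  step 0 ⇒ step 1: BAB ⇒ DAB·C·DAB
    A ↦ C
    B ↦ DAB
    C ↦ AAC  (constrained at step 1)
    D ↦ BB  (constrained at step 1)

A->C, B->DAB, C->AAC, D->BB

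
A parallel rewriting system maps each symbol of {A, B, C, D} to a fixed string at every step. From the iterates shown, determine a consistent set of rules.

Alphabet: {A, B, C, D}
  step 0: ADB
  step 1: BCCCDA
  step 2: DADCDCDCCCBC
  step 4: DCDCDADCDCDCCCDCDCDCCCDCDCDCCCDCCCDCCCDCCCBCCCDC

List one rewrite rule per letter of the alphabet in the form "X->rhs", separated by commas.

A->BC, B->DA, C->DC, D->CC

  step 1 ⇒ step 2: BCCCDA ⇒ DA·DC·DC·DC·CC·BC
    A ↦ BC
    B ↦ DA
    C ↦ DC
    D ↦ CC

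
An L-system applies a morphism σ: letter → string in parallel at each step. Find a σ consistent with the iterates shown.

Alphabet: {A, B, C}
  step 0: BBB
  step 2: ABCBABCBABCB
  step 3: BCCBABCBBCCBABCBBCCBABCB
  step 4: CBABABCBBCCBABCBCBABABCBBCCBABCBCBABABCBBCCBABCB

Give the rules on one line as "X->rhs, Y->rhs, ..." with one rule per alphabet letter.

A->BC, B->CB, C->AB

  step 3 ⇒ step 4: BCCBABCBBCCBABCBBCCBABCB ⇒ CB·AB·AB·CB·BC·CB·AB·CB·CB·AB·AB·CB·BC·CB·AB·CB·CB·AB·AB·CB·BC·CB·AB·CB
    A ↦ BC
    B ↦ CB
    C ↦ AB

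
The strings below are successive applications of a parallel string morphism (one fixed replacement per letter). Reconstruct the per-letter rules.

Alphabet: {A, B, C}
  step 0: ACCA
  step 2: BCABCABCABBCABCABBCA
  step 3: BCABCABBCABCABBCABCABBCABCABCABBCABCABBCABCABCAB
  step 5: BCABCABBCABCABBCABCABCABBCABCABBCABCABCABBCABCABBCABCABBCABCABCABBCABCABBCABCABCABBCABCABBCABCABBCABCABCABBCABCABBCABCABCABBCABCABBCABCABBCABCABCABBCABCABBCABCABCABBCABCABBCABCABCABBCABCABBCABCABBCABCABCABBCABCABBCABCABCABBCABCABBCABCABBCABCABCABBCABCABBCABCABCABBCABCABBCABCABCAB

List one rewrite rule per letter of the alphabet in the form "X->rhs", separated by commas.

  step 2 ⇒ step 3: BCABCABCABBCABCABBCA ⇒ BCA·BCA·B·BCA·BCA·B·BCA·BCA·B·BCA·BCA·BCA·B·BCA·BCA·B·BCA·BCA·BCA·B
    A ↦ B
    B ↦ BCA
    C ↦ BCA

A->B, B->BCA, C->BCA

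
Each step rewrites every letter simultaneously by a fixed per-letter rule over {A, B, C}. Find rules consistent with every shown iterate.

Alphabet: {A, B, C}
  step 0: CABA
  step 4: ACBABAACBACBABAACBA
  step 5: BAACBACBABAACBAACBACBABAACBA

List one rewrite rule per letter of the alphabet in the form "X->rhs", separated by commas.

A->BA, B->C, C->A

  step 4 ⇒ step 5: ACBABAACBACBABAACBA ⇒ BA·A·C·BA·C·BA·BA·A·C·BA·A·C·BA·C·BA·BA·A·C·BA
    A ↦ BA
    B ↦ C
    C ↦ A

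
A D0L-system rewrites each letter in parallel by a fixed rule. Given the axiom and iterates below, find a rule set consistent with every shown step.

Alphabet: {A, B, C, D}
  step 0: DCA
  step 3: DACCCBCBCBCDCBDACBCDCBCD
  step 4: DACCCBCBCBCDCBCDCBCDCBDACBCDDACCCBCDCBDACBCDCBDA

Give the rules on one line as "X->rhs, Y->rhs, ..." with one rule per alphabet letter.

  step 3 ⇒ step 4: DACCCBCBCBCDCBDACBCDCBCD ⇒ DA·CC·CB·CB·CB·CD·CB·CD·CB·CD·CB·DA·CB·CD·DA·CC·CB·CD·CB·DA·CB·CD·CB·DA
    A ↦ CC
    B ↦ CD
    C ↦ CB
    D ↦ DA

A->CC, B->CD, C->CB, D->DA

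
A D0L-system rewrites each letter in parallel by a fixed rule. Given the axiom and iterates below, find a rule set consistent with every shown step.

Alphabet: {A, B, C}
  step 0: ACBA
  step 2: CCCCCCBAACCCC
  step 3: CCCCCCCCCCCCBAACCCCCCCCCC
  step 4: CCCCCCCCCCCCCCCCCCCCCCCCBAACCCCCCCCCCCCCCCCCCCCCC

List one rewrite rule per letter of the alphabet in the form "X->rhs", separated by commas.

A->C, B->BAA, C->CC

  step 3 ⇒ step 4: CCCCCCCCCCCCBAACCCCCCCCCC ⇒ CC·CC·CC·CC·CC·CC·CC·CC·CC·CC·CC·CC·BAA·C·C·CC·CC·CC·CC·CC·CC·CC·CC·CC·CC
    A ↦ C
    B ↦ BAA
    C ↦ CC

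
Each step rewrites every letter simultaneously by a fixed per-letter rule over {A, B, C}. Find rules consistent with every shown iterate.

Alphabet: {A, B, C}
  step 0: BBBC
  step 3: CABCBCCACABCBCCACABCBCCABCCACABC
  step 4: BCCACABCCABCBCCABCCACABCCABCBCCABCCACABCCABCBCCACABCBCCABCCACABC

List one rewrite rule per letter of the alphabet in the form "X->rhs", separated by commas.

A->CA, B->CA, C->BC

  step 3 ⇒ step 4: CABCBCCACABCBCCACABCBCCABCCACABC ⇒ BC·CA·CA·BC·CA·BC·BC·CA·BC·CA·CA·BC·CA·BC·BC·CA·BC·CA·CA·BC·CA·BC·BC·CA·CA·BC·BC·CA·BC·CA·CA·BC
    A ↦ CA
    B ↦ CA
    C ↦ BC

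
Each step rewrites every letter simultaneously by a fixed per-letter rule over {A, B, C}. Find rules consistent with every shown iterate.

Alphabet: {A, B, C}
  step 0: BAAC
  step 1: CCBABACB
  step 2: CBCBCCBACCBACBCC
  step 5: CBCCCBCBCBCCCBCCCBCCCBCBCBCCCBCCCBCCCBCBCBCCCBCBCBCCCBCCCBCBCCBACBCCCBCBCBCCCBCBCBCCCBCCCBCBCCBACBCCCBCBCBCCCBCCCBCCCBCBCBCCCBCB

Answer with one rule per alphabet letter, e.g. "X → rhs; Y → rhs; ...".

A->BA, B->CC, C->CB

  step 1 ⇒ step 2: CCBABACB ⇒ CB·CB·CC·BA·CC·BA·CB·CC
    A ↦ BA
    B ↦ CC
    C ↦ CB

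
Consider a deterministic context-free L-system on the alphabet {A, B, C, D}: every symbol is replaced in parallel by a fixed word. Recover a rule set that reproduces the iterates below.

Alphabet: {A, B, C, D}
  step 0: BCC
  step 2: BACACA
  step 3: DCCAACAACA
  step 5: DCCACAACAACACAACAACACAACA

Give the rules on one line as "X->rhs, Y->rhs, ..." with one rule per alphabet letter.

  step 2 ⇒ step 3: BACACA ⇒ DC·CA·A·CA·A·CA
    A ↦ CA
    B ↦ DC
    C ↦ A
    D ↦ B  (constrained at step 3)

A->CA, B->DC, C->A, D->B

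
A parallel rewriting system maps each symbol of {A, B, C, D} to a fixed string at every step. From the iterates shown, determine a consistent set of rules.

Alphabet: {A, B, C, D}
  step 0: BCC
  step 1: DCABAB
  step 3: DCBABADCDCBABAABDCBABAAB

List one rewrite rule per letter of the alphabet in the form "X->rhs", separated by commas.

A->BA, B->DC, C->AB, D->BA

  step 0 ⇒ step 1: BCC ⇒ DC·AB·AB
    B ↦ DC
    C ↦ AB
    A ↦ BA  (constrained at step 1)
    D ↦ BA  (constrained at step 1)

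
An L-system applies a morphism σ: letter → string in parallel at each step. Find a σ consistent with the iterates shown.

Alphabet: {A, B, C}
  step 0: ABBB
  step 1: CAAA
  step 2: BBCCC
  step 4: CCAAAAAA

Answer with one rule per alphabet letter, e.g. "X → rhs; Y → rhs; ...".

  step 1 ⇒ step 2: CAAA ⇒ BB·C·C·C
    A ↦ C
    C ↦ BB
  step 0 ⇒ step 1: ABBB ⇒ C·A·A·A
    B ↦ A

A->C, B->A, C->BB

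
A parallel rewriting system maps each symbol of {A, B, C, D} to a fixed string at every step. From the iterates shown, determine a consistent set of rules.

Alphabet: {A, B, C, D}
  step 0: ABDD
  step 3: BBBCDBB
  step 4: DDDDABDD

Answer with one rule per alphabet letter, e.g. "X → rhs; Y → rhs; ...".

  step 3 ⇒ step 4: BBBCDBB ⇒ D·D·D·DA·B·D·D
    B ↦ D
    C ↦ DA
    D ↦ B
    A ↦ BC  (constrained at step 0)

A->BC, B->D, C->DA, D->B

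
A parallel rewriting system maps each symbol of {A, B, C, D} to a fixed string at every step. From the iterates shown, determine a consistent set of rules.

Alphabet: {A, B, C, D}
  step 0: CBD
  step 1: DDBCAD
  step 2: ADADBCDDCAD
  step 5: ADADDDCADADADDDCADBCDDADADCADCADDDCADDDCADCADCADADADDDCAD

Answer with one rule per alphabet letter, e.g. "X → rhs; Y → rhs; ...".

  step 1 ⇒ step 2: DDBCAD ⇒ AD·AD·BC·DD·C·AD
    A ↦ C
    B ↦ BC
    C ↦ DD
    D ↦ AD

A->C, B->BC, C->DD, D->AD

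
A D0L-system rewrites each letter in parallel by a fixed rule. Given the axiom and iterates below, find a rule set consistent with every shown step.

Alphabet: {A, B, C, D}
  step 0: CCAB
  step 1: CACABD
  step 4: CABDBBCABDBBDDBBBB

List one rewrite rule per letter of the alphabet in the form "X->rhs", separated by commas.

A->B, B->D, C->CA, D->BB

  step 0 ⇒ step 1: CCAB ⇒ CA·CA·B·D
    A ↦ B
    B ↦ D
    C ↦ CA
    D ↦ BB  (constrained at step 1)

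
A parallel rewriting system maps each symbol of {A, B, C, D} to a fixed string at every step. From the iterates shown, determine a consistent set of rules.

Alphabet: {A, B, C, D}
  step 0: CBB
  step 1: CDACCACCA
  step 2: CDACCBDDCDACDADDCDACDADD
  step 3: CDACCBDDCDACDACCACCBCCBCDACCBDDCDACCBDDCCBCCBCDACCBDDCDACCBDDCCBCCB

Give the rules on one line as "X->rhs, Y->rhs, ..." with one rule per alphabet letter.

A->DD, B->CCA, C->CDA, D->CCB

  step 2 ⇒ step 3: CDACCBDDCDACDADDCDACDADD ⇒ CDA·CCB·DD·CDA·CDA·CCA·CCB·CCB·CDA·CCB·DD·CDA·CCB·DD·CCB·CCB·CDA·CCB·DD·CDA·CCB·DD·CCB·CCB
    A ↦ DD
    B ↦ CCA
    C ↦ CDA
    D ↦ CCB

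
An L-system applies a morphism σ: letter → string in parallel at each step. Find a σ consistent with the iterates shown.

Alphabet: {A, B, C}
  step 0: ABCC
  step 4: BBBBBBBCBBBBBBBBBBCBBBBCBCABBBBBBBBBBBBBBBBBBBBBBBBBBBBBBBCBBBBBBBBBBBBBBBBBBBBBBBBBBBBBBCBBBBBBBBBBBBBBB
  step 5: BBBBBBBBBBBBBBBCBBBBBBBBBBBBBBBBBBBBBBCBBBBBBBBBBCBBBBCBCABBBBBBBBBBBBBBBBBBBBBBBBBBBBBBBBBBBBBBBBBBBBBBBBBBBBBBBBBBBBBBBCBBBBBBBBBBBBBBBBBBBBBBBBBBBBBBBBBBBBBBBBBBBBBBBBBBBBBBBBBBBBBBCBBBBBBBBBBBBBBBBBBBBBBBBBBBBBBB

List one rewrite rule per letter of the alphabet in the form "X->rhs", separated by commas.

A->CA, B->BB, C->BCB

  step 4 ⇒ step 5: BBBBBBBCBBBBBBBBBBCBBBBCBCABBBBBBBBBBBBBBBBBBBBBBBBBBBBBBBCBBBBBBBBBBBBBBBBBBBBBBBBBBBBBBCBBBBBBBBBBBBBBB ⇒ BB·BB·BB·BB·BB·BB·BB·BCB·BB·BB·BB·BB·BB·BB·BB·BB·BB·BB·BCB·BB·BB·BB·BB·BCB·BB·BCB·CA·BB·BB·BB·BB·BB·BB·BB·BB·BB·BB·BB·BB·BB·BB·BB·BB·BB·BB·BB·BB·BB·BB·BB·BB·BB·BB·BB·BB·BB·BB·BB·BCB·BB·BB·BB·BB·BB·BB·BB·BB·BB·BB·BB·BB·BB·BB·BB·BB·BB·BB·BB·BB·BB·BB·BB·BB·BB·BB·BB·BB·BB·BB·BCB·BB·BB·BB·BB·BB·BB·BB·BB·BB·BB·BB·BB·BB·BB·BB
    A ↦ CA
    B ↦ BB
    C ↦ BCB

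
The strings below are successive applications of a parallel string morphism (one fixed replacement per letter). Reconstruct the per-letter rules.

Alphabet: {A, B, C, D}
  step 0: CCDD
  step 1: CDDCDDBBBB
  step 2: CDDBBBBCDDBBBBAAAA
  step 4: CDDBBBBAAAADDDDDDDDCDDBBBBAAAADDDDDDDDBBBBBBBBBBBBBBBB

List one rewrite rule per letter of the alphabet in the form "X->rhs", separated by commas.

A->DD, B->A, C->CDD, D->BB

  step 1 ⇒ step 2: CDDCDDBBBB ⇒ CDD·BB·BB·CDD·BB·BB·A·A·A·A
    B ↦ A
    C ↦ CDD
    D ↦ BB
    A ↦ DD  (constrained at step 2)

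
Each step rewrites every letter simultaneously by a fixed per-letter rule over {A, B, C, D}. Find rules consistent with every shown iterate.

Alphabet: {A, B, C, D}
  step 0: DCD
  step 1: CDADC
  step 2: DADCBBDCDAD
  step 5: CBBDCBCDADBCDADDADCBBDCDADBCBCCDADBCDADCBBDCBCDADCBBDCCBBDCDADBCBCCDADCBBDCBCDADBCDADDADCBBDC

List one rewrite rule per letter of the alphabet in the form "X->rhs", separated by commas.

A->BBD, B->BC, C->DAD, D->C

  step 1 ⇒ step 2: CDADC ⇒ DAD·C·BBD·C·DAD
    A ↦ BBD
    C ↦ DAD
    D ↦ C
    B ↦ BC  (constrained at step 2)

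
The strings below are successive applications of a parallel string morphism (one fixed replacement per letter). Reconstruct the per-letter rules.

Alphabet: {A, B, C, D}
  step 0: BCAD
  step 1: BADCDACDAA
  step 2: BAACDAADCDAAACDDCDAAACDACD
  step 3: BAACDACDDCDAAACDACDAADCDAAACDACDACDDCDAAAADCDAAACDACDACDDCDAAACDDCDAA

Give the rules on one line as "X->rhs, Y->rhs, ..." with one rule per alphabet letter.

A->ACD, B->BA, C->DCD, D->AA

  step 2 ⇒ step 3: BAACDAADCDAAACDDCDAAACDACD ⇒ BA·ACD·ACD·DCD·AA·ACD·ACD·AA·DCD·AA·ACD·ACD·ACD·DCD·AA·AA·DCD·AA·ACD·ACD·ACD·DCD·AA·ACD·DCD·AA
    A ↦ ACD
    B ↦ BA
    C ↦ DCD
    D ↦ AA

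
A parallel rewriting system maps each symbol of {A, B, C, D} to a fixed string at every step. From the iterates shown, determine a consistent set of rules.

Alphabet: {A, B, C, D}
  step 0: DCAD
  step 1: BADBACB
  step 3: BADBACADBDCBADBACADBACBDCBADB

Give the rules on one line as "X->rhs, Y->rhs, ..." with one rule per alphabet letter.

A->AC, B->DC, C->ADB, D->B

  step 0 ⇒ step 1: DCAD ⇒ B·ADB·AC·B
    A ↦ AC
    C ↦ ADB
    D ↦ B
    B ↦ DC  (constrained at step 1)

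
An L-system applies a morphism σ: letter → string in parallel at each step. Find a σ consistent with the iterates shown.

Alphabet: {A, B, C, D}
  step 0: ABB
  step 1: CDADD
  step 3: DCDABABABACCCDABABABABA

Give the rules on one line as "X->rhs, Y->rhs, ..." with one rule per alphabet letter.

  step 0 ⇒ step 1: ABB ⇒ CDA·D·D
    A ↦ CDA
    B ↦ D
    C ↦ BA  (constrained at step 1)
    D ↦ CC  (constrained at step 1)

A->CDA, B->D, C->BA, D->CC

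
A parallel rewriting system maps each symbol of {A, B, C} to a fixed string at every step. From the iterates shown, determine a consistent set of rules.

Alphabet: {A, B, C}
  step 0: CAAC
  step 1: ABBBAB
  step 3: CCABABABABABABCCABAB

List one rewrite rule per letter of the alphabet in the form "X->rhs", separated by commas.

A->B, B->CC, C->AB

  step 0 ⇒ step 1: CAAC ⇒ AB·B·B·AB
    A ↦ B
    C ↦ AB
    B ↦ CC  (constrained at step 1)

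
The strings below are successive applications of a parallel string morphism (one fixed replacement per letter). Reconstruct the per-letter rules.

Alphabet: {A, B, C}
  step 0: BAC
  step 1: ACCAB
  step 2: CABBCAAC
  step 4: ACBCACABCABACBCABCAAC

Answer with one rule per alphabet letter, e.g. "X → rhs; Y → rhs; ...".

A->CA, B->AC, C->B

  step 1 ⇒ step 2: ACCAB ⇒ CA·B·B·CA·AC
    A ↦ CA
    B ↦ AC
    C ↦ B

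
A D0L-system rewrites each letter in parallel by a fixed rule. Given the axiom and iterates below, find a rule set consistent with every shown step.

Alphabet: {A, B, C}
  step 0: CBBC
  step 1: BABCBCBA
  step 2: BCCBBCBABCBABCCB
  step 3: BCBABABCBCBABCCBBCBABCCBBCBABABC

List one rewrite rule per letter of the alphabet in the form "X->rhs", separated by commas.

A->CB, B->BC, C->BA

  step 2 ⇒ step 3: BCCBBCBABCBABCCB ⇒ BC·BA·BA·BC·BC·BA·BC·CB·BC·BA·BC·CB·BC·BA·BA·BC
    A ↦ CB
    B ↦ BC
    C ↦ BA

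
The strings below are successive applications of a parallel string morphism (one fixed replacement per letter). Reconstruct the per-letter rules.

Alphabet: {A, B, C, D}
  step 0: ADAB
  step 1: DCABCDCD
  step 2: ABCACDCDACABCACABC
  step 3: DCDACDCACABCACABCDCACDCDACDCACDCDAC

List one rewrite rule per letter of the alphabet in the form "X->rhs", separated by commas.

  step 2 ⇒ step 3: ABCACDCDACABCACABC ⇒ DC·D·AC·DC·AC·ABC·AC·ABC·DC·AC·DC·D·AC·DC·AC·DC·D·AC
    A ↦ DC
    B ↦ D
    C ↦ AC
    D ↦ ABC

A->DC, B->D, C->AC, D->ABC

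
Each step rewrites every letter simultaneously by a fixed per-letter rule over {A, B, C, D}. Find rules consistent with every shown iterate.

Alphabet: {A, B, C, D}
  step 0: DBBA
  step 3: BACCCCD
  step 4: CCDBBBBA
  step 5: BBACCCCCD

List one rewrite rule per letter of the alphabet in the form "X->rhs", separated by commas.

  step 4 ⇒ step 5: CCDBBBBA ⇒ B·B·A·C·C·C·C·CD
    A ↦ CD
    B ↦ C
    C ↦ B
    D ↦ A

A->CD, B->C, C->B, D->A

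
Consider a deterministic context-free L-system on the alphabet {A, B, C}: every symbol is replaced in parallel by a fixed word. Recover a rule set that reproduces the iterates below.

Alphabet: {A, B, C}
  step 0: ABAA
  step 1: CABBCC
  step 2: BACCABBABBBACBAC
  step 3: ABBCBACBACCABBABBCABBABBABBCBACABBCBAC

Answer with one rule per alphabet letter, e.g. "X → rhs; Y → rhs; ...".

A->C, B->ABB, C->BAC

  step 2 ⇒ step 3: BACCABBABBBACBAC ⇒ ABB·C·BAC·BAC·C·ABB·ABB·C·ABB·ABB·ABB·C·BAC·ABB·C·BAC
    A ↦ C
    B ↦ ABB
    C ↦ BAC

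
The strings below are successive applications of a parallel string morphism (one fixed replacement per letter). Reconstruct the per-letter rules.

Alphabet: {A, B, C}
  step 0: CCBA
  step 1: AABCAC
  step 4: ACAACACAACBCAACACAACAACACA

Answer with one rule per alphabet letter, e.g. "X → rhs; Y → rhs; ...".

A->AC, B->BC, C->A

  step 0 ⇒ step 1: CCBA ⇒ A·A·BC·AC
    A ↦ AC
    B ↦ BC
    C ↦ A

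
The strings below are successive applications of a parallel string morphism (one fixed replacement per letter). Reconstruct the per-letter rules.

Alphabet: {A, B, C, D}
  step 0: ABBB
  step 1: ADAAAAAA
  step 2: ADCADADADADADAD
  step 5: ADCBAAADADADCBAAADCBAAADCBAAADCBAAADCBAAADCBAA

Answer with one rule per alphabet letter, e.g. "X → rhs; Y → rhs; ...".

  step 1 ⇒ step 2: ADAAAAAA ⇒ AD·C·AD·AD·AD·AD·AD·AD
    A ↦ AD
    D ↦ C
  step 0 ⇒ step 1: ABBB ⇒ AD·AA·AA·AA
    B ↦ AA
    C ↦ B  (constrained at step 2)

A->AD, B->AA, C->B, D->C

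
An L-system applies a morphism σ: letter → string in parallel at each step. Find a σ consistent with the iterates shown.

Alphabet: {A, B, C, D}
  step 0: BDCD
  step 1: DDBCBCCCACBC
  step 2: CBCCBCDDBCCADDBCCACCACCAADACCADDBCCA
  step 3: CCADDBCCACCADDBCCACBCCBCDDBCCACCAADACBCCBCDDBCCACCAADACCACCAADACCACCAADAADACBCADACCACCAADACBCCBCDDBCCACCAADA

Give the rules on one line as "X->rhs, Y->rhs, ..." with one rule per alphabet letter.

A->ADA, B->DDB, C->CCA, D->CBC

  step 2 ⇒ step 3: CBCCBCDDBCCADDBCCACCACCAADACCADDBCCA ⇒ CCA·DDB·CCA·CCA·DDB·CCA·CBC·CBC·DDB·CCA·CCA·ADA·CBC·CBC·DDB·CCA·CCA·ADA·CCA·CCA·ADA·CCA·CCA·ADA·ADA·CBC·ADA·CCA·CCA·ADA·CBC·CBC·DDB·CCA·CCA·ADA
    A ↦ ADA
    B ↦ DDB
    C ↦ CCA
    D ↦ CBC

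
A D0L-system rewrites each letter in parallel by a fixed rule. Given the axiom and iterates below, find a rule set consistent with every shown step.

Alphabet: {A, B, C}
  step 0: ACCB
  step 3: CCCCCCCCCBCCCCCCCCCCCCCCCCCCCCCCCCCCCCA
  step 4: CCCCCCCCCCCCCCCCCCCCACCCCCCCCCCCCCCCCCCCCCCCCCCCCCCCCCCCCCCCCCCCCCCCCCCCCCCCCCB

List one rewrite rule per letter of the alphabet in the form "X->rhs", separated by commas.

  step 3 ⇒ step 4: CCCCCCCCCBCCCCCCCCCCCCCCCCCCCCCCCCCCCCA ⇒ CC·CC·CC·CC·CC·CC·CC·CC·CC·CCA·CC·CC·CC·CC·CC·CC·CC·CC·CC·CC·CC·CC·CC·CC·CC·CC·CC·CC·CC·CC·CC·CC·CC·CC·CC·CC·CC·CC·CB
    A ↦ CB
    B ↦ CCA
    C ↦ CC

A->CB, B->CCA, C->CC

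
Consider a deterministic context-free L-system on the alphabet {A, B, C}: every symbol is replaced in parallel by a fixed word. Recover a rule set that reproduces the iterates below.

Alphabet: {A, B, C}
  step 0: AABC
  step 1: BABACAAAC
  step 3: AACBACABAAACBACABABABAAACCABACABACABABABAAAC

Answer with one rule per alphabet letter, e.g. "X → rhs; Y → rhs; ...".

A->BA, B->CA, C->AAC

  step 0 ⇒ step 1: AABC ⇒ BA·BA·CA·AAC
    A ↦ BA
    B ↦ CA
    C ↦ AAC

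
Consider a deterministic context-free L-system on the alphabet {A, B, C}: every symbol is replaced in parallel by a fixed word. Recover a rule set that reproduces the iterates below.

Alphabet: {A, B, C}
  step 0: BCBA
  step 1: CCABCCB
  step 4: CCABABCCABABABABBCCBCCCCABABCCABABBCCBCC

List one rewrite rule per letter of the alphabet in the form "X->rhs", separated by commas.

A->B, B->CC, C->AB

  step 0 ⇒ step 1: BCBA ⇒ CC·AB·CC·B
    A ↦ B
    B ↦ CC
    C ↦ AB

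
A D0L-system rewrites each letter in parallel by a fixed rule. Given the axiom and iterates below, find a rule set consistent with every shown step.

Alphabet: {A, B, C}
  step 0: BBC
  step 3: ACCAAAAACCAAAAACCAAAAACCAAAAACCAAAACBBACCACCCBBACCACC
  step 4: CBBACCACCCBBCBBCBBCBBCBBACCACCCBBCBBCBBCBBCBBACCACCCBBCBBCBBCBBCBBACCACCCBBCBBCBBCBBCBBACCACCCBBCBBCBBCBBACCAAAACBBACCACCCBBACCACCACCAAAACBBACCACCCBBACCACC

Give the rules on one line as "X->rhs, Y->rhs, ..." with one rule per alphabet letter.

  step 3 ⇒ step 4: ACCAAAAACCAAAAACCAAAAACCAAAAACCAAAACBBACCACCCBBACCACC ⇒ CBB·ACC·ACC·CBB·CBB·CBB·CBB·CBB·ACC·ACC·CBB·CBB·CBB·CBB·CBB·ACC·ACC·CBB·CBB·CBB·CBB·CBB·ACC·ACC·CBB·CBB·CBB·CBB·CBB·ACC·ACC·CBB·CBB·CBB·CBB·ACC·AA·AA·CBB·ACC·ACC·CBB·ACC·ACC·ACC·AA·AA·CBB·ACC·ACC·CBB·ACC·ACC
    A ↦ CBB
    B ↦ AA
    C ↦ ACC

A->CBB, B->AA, C->ACC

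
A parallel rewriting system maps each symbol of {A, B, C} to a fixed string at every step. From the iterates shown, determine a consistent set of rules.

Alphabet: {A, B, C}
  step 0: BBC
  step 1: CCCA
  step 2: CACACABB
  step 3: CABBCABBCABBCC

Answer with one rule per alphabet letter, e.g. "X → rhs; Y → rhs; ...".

A->BB, B->C, C->CA

  step 2 ⇒ step 3: CACACABB ⇒ CA·BB·CA·BB·CA·BB·C·C
    A ↦ BB
    B ↦ C
    C ↦ CA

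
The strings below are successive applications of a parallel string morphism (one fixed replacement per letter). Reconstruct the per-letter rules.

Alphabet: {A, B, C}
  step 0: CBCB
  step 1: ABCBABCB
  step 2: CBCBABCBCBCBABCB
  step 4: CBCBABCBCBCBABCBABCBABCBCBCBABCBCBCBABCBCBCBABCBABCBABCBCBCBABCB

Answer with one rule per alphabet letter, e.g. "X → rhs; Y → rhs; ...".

  step 1 ⇒ step 2: ABCBABCB ⇒ CB·CB·AB·CB·CB·CB·AB·CB
    A ↦ CB
    B ↦ CB
    C ↦ AB

A->CB, B->CB, C->AB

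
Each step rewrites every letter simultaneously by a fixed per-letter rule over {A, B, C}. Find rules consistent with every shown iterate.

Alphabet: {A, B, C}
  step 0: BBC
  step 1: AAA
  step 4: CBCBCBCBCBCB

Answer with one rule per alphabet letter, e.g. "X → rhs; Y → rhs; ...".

  step 0 ⇒ step 1: BBC ⇒ A·A·A
    B ↦ A
    C ↦ A
    A ↦ CB  (constrained at step 1)

A->CB, B->A, C->A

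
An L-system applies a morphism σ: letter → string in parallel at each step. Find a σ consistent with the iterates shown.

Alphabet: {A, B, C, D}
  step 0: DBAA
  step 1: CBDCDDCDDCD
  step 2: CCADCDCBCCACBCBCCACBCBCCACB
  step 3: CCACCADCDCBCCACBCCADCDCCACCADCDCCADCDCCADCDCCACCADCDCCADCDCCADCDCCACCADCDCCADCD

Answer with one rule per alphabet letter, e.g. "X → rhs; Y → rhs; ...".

A->DCD, B->DCD, C->CCA, D->CB

  step 2 ⇒ step 3: CCADCDCBCCACBCBCCACBCBCCACB ⇒ CCA·CCA·DCD·CB·CCA·CB·CCA·DCD·CCA·CCA·DCD·CCA·DCD·CCA·DCD·CCA·CCA·DCD·CCA·DCD·CCA·DCD·CCA·CCA·DCD·CCA·DCD
    A ↦ DCD
    B ↦ DCD
    C ↦ CCA
    D ↦ CB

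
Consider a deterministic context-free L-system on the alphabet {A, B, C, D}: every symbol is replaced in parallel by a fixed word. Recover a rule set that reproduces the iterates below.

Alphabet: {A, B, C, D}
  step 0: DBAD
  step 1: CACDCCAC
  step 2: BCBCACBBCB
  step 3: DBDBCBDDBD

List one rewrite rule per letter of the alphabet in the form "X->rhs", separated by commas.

  step 2 ⇒ step 3: BCBCACBBCB ⇒ D·B·D·B·C·B·D·D·B·D
    A ↦ C
    B ↦ D
    C ↦ B
  step 0 ⇒ step 1: DBAD ⇒ CAC·D·C·CAC
    D ↦ CAC

A->C, B->D, C->B, D->CAC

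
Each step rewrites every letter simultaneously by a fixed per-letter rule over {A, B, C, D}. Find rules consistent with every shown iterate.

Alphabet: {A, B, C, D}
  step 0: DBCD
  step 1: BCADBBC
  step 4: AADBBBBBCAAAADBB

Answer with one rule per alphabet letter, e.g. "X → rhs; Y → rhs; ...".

  step 0 ⇒ step 1: DBCD ⇒ BC·A·DB·BC
    B ↦ A
    C ↦ DB
    D ↦ BC
    A ↦ B  (constrained at step 1)

A->B, B->A, C->DB, D->BC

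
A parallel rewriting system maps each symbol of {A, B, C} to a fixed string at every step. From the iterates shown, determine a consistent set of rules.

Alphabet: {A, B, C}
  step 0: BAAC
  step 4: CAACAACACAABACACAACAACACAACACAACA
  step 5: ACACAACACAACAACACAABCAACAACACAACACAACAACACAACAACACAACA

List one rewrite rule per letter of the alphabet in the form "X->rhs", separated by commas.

A->CA, B->AB, C->A

  step 4 ⇒ step 5: CAACAACACAABACACAACAACACAACACAACA ⇒ A·CA·CA·A·CA·CA·A·CA·A·CA·CA·AB·CA·A·CA·A·CA·CA·A·CA·CA·A·CA·A·CA·CA·A·CA·A·CA·CA·A·CA
    A ↦ CA
    B ↦ AB
    C ↦ A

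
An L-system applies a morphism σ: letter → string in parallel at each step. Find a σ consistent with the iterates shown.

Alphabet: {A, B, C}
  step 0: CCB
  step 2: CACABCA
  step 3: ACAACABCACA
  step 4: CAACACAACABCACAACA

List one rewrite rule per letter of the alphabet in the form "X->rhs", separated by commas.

  step 3 ⇒ step 4: ACAACABCACA ⇒ CA·A·CA·CA·A·CA·BC·A·CA·A·CA
    A ↦ CA
    B ↦ BC
    C ↦ A

A->CA, B->BC, C->A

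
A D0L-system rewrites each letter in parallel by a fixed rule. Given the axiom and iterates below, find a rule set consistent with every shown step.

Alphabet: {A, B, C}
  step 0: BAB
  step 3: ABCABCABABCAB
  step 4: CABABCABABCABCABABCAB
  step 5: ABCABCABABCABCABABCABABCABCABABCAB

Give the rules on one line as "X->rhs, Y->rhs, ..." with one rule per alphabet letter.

  step 4 ⇒ step 5: CABABCABABCABCABABCAB ⇒ AB·C·AB·C·AB·AB·C·AB·C·AB·AB·C·AB·AB·C·AB·C·AB·AB·C·AB
    A ↦ C
    B ↦ AB
    C ↦ AB

A->C, B->AB, C->AB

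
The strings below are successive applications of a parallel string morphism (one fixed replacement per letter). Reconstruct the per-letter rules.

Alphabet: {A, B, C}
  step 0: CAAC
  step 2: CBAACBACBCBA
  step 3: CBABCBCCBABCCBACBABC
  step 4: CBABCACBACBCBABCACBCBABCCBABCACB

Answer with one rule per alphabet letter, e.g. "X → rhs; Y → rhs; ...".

  step 3 ⇒ step 4: CBABCBCCBABCCBACBABC ⇒ CB·A·BC·A·CB·A·CB·CB·A·BC·A·CB·CB·A·BC·CB·A·BC·A·CB
    A ↦ BC
    B ↦ A
    C ↦ CB

A->BC, B->A, C->CB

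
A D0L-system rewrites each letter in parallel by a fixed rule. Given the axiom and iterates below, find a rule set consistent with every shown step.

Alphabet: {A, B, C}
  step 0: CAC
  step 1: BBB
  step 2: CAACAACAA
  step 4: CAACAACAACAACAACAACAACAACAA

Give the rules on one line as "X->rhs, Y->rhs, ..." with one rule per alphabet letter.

  step 1 ⇒ step 2: BBB ⇒ CAA·CAA·CAA
    B ↦ CAA
  step 0 ⇒ step 1: CAC ⇒ B·B·B
    A ↦ B
  step 0 ⇒ step 1: CAC ⇒ B·B·B
    C ↦ B

A->B, B->CAA, C->B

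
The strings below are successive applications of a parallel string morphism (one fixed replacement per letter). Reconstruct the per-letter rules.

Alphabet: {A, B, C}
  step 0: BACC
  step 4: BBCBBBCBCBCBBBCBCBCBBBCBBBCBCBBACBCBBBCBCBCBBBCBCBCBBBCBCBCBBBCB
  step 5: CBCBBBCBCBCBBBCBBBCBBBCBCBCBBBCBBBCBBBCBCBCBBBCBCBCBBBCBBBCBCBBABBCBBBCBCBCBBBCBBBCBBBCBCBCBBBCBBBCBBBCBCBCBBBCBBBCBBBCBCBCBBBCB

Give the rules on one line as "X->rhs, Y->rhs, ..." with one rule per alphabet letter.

  step 4 ⇒ step 5: BBCBBBCBCBCBBBCBCBCBBBCBBBCBCBBACBCBBBCBCBCBBBCBCBCBBBCBCBCBBBCB ⇒ CB·CB·BB·CB·CB·CB·BB·CB·BB·CB·BB·CB·CB·CB·BB·CB·BB·CB·BB·CB·CB·CB·BB·CB·CB·CB·BB·CB·BB·CB·CB·BA·BB·CB·BB·CB·CB·CB·BB·CB·BB·CB·BB·CB·CB·CB·BB·CB·BB·CB·BB·CB·CB·CB·BB·CB·BB·CB·BB·CB·CB·CB·BB·CB
    A ↦ BA
    B ↦ CB
    C ↦ BB

A->BA, B->CB, C->BB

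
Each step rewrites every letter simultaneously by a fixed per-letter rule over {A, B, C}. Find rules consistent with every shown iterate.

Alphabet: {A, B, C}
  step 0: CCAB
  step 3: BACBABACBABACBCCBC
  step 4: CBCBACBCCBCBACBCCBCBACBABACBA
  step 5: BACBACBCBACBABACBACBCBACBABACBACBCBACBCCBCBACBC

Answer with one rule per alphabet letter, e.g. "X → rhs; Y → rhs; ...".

A->BC, B->C, C->BA

  step 4 ⇒ step 5: CBCBACBCCBCBACBCCBCBACBABACBA ⇒ BA·C·BA·C·BC·BA·C·BA·BA·C·BA·C·BC·BA·C·BA·BA·C·BA·C·BC·BA·C·BC·C·BC·BA·C·BC
    A ↦ BC
    B ↦ C
    C ↦ BA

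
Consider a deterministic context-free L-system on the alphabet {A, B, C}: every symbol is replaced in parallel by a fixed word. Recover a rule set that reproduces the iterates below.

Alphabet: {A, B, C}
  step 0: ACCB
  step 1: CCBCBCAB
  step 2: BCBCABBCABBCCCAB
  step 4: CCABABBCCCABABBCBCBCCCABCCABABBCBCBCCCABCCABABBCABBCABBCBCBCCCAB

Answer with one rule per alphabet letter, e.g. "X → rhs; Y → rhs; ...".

A->CC, B->AB, C->BC

  step 1 ⇒ step 2: CCBCBCAB ⇒ BC·BC·AB·BC·AB·BC·CC·AB
    A ↦ CC
    B ↦ AB
    C ↦ BC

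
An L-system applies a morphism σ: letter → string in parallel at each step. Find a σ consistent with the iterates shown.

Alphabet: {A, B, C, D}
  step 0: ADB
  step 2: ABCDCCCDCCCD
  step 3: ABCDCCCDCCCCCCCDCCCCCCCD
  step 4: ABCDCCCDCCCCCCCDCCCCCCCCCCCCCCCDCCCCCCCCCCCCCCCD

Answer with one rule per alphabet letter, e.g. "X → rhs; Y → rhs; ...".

A->AB, B->CD, C->CC, D->CD

  step 3 ⇒ step 4: ABCDCCCDCCCCCCCDCCCCCCCD ⇒ AB·CD·CC·CD·CC·CC·CC·CD·CC·CC·CC·CC·CC·CC·CC·CD·CC·CC·CC·CC·CC·CC·CC·CD
    A ↦ AB
    B ↦ CD
    C ↦ CC
    D ↦ CD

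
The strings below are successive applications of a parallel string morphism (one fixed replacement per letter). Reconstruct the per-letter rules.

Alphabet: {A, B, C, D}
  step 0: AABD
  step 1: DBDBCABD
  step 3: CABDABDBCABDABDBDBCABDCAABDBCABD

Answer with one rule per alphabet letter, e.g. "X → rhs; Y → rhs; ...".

  step 0 ⇒ step 1: AABD ⇒ DB·DB·CA·BD
    A ↦ DB
    B ↦ CA
    D ↦ BD
    C ↦ AB  (constrained at step 1)

A->DB, B->CA, C->AB, D->BD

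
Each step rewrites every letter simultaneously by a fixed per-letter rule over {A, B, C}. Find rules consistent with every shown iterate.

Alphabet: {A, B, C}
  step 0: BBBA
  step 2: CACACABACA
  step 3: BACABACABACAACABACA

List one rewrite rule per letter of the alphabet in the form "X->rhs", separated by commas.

  step 2 ⇒ step 3: CACACABACA ⇒ BA·CA·BA·CA·BA·CA·A·CA·BA·CA
    A ↦ CA
    B ↦ A
    C ↦ BA

A->CA, B->A, C->BA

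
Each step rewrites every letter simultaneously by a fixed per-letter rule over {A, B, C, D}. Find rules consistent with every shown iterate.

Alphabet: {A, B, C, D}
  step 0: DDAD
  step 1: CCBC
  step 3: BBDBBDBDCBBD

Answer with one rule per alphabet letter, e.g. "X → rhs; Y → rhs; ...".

A->B, B->BD, C->AB, D->C

  step 0 ⇒ step 1: DDAD ⇒ C·C·B·C
    A ↦ B
    D ↦ C
    B ↦ BD  (constrained at step 1)
    C ↦ AB  (constrained at step 1)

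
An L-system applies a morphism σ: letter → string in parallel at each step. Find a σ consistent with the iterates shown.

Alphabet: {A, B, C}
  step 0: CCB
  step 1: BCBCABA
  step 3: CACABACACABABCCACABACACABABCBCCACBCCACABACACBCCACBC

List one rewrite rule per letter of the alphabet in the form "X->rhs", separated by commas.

  step 0 ⇒ step 1: CCB ⇒ BC·BC·ABA
    B ↦ ABA
    C ↦ BC
    A ↦ CAC  (constrained at step 1)

A->CAC, B->ABA, C->BC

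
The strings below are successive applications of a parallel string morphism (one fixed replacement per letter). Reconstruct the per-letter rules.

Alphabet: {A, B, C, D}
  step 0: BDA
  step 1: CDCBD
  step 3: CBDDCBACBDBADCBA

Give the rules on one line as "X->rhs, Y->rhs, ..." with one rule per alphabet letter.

A->BD, B->C, C->BA, D->DC

  step 0 ⇒ step 1: BDA ⇒ C·DC·BD
    A ↦ BD
    B ↦ C
    D ↦ DC
    C ↦ BA  (constrained at step 1)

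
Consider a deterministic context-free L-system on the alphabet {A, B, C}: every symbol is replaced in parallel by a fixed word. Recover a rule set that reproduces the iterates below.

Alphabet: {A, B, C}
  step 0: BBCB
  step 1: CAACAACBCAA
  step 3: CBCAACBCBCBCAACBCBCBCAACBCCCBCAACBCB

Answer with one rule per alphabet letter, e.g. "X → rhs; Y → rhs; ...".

  step 0 ⇒ step 1: BBCB ⇒ CAA·CAA·CB·CAA
    B ↦ CAA
    C ↦ CB
    A ↦ C  (constrained at step 1)

A->C, B->CAA, C->CB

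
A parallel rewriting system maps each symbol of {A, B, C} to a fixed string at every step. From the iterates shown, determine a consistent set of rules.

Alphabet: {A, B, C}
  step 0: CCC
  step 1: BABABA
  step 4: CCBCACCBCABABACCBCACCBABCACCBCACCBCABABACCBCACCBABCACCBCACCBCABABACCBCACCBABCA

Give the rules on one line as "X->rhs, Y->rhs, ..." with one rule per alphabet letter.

A->BCA, B->CC, C->BA

  step 0 ⇒ step 1: CCC ⇒ BA·BA·BA
    C ↦ BA
    A ↦ BCA  (constrained at step 1)
    B ↦ CC  (constrained at step 1)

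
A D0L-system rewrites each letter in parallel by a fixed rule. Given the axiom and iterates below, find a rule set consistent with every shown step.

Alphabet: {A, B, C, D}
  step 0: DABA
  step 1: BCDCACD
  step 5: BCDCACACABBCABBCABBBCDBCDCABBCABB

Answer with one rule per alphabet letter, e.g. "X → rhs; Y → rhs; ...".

  step 0 ⇒ step 1: DABA ⇒ B·CD·CA·CD
    A ↦ CD
    B ↦ CA
    D ↦ B
    C ↦ B  (constrained at step 1)

A->CD, B->CA, C->B, D->B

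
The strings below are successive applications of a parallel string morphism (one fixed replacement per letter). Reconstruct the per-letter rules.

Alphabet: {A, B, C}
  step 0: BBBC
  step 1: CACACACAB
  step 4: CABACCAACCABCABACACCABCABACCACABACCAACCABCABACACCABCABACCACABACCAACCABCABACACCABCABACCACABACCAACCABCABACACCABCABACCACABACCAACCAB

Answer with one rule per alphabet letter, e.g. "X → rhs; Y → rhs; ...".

  step 0 ⇒ step 1: BBBC ⇒ CA·CA·CA·CAB
    B ↦ CA
    C ↦ CAB
    A ↦ AC  (constrained at step 1)

A->AC, B->CA, C->CAB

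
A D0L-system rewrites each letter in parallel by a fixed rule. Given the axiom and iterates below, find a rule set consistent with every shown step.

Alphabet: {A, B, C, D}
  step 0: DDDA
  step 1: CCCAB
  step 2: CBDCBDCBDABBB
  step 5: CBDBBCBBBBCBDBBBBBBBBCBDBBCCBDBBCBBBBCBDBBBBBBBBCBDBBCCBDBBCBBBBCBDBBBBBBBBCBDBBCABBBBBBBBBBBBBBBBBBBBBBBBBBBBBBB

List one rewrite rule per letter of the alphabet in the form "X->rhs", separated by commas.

A->AB, B->BB, C->CBD, D->C

  step 1 ⇒ step 2: CCCAB ⇒ CBD·CBD·CBD·AB·BB
    A ↦ AB
    B ↦ BB
    C ↦ CBD
  step 0 ⇒ step 1: DDDA ⇒ C·C·C·AB
    D ↦ C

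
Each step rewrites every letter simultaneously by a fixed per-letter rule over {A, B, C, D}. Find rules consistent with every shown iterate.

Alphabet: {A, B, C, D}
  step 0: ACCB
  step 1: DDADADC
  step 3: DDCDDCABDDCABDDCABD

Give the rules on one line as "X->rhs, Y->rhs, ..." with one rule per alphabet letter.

A->D, B->DC, C->DA, D->AB

  step 0 ⇒ step 1: ACCB ⇒ D·DA·DA·DC
    A ↦ D
    B ↦ DC
    C ↦ DA
    D ↦ AB  (constrained at step 1)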